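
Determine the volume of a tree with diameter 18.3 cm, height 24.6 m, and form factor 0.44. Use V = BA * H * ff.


(D/200)^2 = (18.3/200)^2 = 0.0915^2 = 0.00837225
BA = 3.141593 * 0.00837225 = 0.0263022 m^2
V = 0.0263022 * 24.6 * 0.44 = 0.284695 ≈ 0.285 m^3

0.285 m^3


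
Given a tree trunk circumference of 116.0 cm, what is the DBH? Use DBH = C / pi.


DBH = C / pi = 116.0 / 3.141593 = 36.9239 ≈ 36.92 cm

36.92 cm


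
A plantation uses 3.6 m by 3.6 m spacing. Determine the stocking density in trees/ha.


N = 10000 / 3.6^2 = 10000 / 12.96 = 771.605 ≈ 772 trees/ha

772 trees/ha


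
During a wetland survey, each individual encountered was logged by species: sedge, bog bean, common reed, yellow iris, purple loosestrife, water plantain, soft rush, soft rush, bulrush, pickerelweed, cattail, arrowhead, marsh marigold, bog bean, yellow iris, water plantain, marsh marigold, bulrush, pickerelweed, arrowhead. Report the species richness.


Total individuals logged = 20
Distinct species (count of individuals): sedge (1), bog bean (2), common reed (1), yellow iris (2), purple loosestrife (1), water plantain (2), soft rush (2), bulrush (2), pickerelweed (2), cattail (1), arrowhead (2), marsh marigold (2)
Species richness = number of distinct species = 12

12


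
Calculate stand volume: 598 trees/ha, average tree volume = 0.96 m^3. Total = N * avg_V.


V_stand = 598 * 0.96 = 574.08 ≈ 574.1 m^3/ha

574.1 m^3/ha


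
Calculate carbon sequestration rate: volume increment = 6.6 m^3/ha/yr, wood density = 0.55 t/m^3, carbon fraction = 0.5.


C = 6.6 * 0.55 * 0.5 = 1.815 ≈ 1.82 t C/ha/yr

1.82 t C/ha/yr


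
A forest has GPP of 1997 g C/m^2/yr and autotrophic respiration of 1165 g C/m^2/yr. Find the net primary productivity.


NPP = GPP - Ra = 1997 - 1165 = 832 g C/m^2/yr

832 g C/m^2/yr


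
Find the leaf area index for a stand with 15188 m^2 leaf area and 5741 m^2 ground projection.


LAI = 15188 / 5741 = 2.6455 ≈ 2.65

2.65


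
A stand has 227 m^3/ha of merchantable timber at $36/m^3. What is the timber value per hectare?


Value = 227 * 36 = $8172/ha

$8172/ha


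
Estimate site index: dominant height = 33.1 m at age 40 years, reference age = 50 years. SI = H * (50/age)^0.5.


50/40 = 1.25000
(1.25000)^0.5 = 1.11803
SI = 33.1 * 1.11803 = 37.0068 ≈ 37.0 m

37.0 m


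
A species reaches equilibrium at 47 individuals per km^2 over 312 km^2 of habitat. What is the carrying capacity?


K = 47 * 312 = 14664 individuals

14664 individuals


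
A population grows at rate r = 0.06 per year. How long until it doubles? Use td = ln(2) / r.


td = ln(2) / 0.06 = 0.693147 / 0.06 = 11.5525 ≈ 11.6 years

11.6 years


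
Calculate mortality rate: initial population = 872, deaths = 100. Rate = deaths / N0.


Mortality rate = 100 / 872 = 0.114679 ≈ 0.1147

0.1147


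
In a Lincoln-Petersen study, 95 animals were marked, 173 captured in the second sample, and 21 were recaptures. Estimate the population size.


N = M * C / R = 95 * 173 / 21 = 16435 / 21 = 782.62 ≈ 783

783 individuals


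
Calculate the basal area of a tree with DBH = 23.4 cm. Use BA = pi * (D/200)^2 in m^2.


D/200 = 23.4/200 = 0.117 m
(D/200)^2 = 0.117^2 = 0.013689
BA = 3.141593 * 0.013689 = 0.0430053 ≈ 0.0430 m^2

0.0430 m^2


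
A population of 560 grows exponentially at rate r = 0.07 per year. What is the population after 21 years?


r*t = 0.07 * 21 = 1.47
exp(1.47) = 4.34924
N = 560 * 4.34924 = 2435.57 ≈ 2436

2436


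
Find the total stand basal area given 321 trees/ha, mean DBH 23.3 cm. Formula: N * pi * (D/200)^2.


(D/200)^2 = (23.3/200)^2 = 0.1165^2 = 0.01357225
Individual BA = 3.141593 * 0.01357225 = 0.0426385 m^2
Stand BA = 321 * 0.0426385 = 13.6870 ≈ 13.69 m^2/ha

13.69 m^2/ha


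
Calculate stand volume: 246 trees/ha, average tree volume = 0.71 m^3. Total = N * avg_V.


V_stand = 246 * 0.71 = 174.66 ≈ 174.7 m^3/ha

174.7 m^3/ha


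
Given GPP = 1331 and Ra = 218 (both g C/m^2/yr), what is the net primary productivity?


NPP = GPP - Ra = 1331 - 218 = 1113 g C/m^2/yr

1113 g C/m^2/yr


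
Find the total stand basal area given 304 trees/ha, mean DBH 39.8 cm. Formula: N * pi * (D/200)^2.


(D/200)^2 = (39.8/200)^2 = 0.199^2 = 0.039601
Individual BA = 3.141593 * 0.039601 = 0.124410 m^2
Stand BA = 304 * 0.124410 = 37.8206 ≈ 37.82 m^2/ha

37.82 m^2/ha


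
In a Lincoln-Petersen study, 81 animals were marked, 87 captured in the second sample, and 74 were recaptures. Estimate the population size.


N = M * C / R = 81 * 87 / 74 = 7047 / 74 = 95.23 ≈ 95

95 individuals


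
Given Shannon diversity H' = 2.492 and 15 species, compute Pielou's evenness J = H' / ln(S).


ln(15) = 2.70805
J = H' / ln(S) = 2.492 / 2.70805 = 0.920219 ≈ 0.9202

0.9202


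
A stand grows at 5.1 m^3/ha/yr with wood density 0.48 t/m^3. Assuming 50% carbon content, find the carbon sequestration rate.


C = 5.1 * 0.48 * 0.5 = 1.224 ≈ 1.22 t C/ha/yr

1.22 t C/ha/yr


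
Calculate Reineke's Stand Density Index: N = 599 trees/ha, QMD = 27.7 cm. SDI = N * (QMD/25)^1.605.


QMD/25 = 27.7/25 = 1.108
(1.108)^1.605 = exp(1.605 * ln(1.108)) = exp(1.605 * 0.102557) = exp(0.164604) = 1.17893
SDI = 599 * 1.17893 = 706.179 ≈ 706

706


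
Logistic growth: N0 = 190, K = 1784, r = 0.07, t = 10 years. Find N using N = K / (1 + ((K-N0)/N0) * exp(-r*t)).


(K - N0)/N0 = (1784 - 190)/190 = 1594/190 = 8.38947
r*t = 0.07 * 10 = 0.7; exp(-0.7) = 0.496585
8.38947 * 0.496585 = 4.16608
1 + 4.16608 = 5.16608
N = 1784 / 5.16608 = 345.330 ≈ 345

345


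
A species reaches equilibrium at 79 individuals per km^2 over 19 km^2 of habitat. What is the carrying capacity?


K = 79 * 19 = 1501 individuals

1501 individuals


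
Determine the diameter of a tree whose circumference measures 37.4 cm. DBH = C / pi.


DBH = C / pi = 37.4 / 3.141593 = 11.9048 ≈ 11.90 cm

11.90 cm


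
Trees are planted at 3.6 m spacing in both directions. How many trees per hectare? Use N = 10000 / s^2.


N = 10000 / 3.6^2 = 10000 / 12.96 = 771.605 ≈ 772 trees/ha

772 trees/ha


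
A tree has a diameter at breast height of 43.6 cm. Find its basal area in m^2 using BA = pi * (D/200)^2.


D/200 = 43.6/200 = 0.218 m
(D/200)^2 = 0.218^2 = 0.047524
BA = 3.141593 * 0.047524 = 0.149301 ≈ 0.1493 m^2

0.1493 m^2


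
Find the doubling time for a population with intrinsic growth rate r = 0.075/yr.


td = ln(2) / 0.075 = 0.693147 / 0.075 = 9.24196 ≈ 9.2 years

9.2 years


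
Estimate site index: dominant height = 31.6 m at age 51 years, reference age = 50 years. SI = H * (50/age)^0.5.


50/51 = 0.980392
(0.980392)^0.5 = 0.990147
SI = 31.6 * 0.990147 = 31.2886 ≈ 31.3 m

31.3 m


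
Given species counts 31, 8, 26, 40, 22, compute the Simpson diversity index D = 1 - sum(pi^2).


Total N = 31 + 8 + 26 + 40 + 22 = 127
Per-species terms:
  p = 31/127 = 0.244094; p^2 = 0.244094^2 = 0.059582
  p = 8/127 = 0.062992; p^2 = 0.062992^2 = 0.003968
  p = 26/127 = 0.204724; p^2 = 0.204724^2 = 0.041912
  p = 40/127 = 0.314961; p^2 = 0.314961^2 = 0.099200
  p = 22/127 = 0.173228; p^2 = 0.173228^2 = 0.030008
sum(p^2) = 0.059582 + 0.003968 + 0.041912 + 0.099200 + 0.030008 = 0.234670
D = 1 - 0.234670 = 0.765330 ≈ 0.7653

0.7653


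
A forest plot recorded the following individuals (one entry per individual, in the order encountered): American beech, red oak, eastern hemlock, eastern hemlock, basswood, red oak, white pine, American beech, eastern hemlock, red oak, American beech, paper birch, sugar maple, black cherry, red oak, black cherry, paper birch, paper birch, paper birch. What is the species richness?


Total individuals logged = 19
Distinct species (count of individuals): American beech (3), red oak (4), eastern hemlock (3), basswood (1), white pine (1), paper birch (4), sugar maple (1), black cherry (2)
Species richness = number of distinct species = 8

8


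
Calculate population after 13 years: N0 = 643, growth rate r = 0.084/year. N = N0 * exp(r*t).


r*t = 0.084 * 13 = 1.092
exp(1.092) = 2.98023
N = 643 * 2.98023 = 1916.29 ≈ 1916

1916


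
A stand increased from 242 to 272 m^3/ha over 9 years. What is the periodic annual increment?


PAI = (V2 - V1) / period = (272 - 242) / 9 = 30 / 9 = 3.3333 ≈ 3.33 m^3/ha/yr

3.33 m^3/ha/yr


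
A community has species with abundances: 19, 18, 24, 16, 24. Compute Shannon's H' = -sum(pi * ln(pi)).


Total N = 19 + 18 + 24 + 16 + 24 = 101
Per-species terms:
  p = 19/101 = 0.188119; ln(p) = -1.670681; p*ln(p) = 0.188119 * (-1.670681) = -0.314287
  p = 18/101 = 0.178218; ln(p) = -1.724748; p*ln(p) = 0.178218 * (-1.724748) = -0.307381
  p = 24/101 = 0.237624; ln(p) = -1.437066; p*ln(p) = 0.237624 * (-1.437066) = -0.341481
  p = 16/101 = 0.158416; ln(p) = -1.842531; p*ln(p) = 0.158416 * (-1.842531) = -0.291886
  p = 24/101 = 0.237624; ln(p) = -1.437066; p*ln(p) = 0.237624 * (-1.437066) = -0.341481
sum(p*ln(p)) = (-0.314287) + (-0.307381) + (-0.341481) + (-0.291886) + (-0.341481) = -1.596516
H' = -(-1.596516) = 1.596516 ≈ 1.5965

1.5965


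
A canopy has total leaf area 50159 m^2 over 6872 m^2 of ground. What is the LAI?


LAI = 50159 / 6872 = 7.2990 ≈ 7.30

7.30


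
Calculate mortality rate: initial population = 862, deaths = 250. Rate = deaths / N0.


Mortality rate = 250 / 862 = 0.290023 ≈ 0.2900

0.2900


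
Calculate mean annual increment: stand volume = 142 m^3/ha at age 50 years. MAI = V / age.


MAI = 142 / 50 = 2.84 m^3/ha/yr

2.84 m^3/ha/yr


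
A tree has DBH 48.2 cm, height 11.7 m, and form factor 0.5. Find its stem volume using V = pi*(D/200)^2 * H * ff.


(D/200)^2 = (48.2/200)^2 = 0.241^2 = 0.058081
BA = 3.141593 * 0.058081 = 0.182467 m^2
V = 0.182467 * 11.7 * 0.5 = 1.06743 ≈ 1.067 m^3

1.067 m^3


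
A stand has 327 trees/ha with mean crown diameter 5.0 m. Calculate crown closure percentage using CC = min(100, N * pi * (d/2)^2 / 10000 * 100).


(d/2)^2 = (5.0/2)^2 = 2.5^2 = 6.25
Crown area = 3.141593 * 6.25 = 19.6350 m^2
N * area / 10000 * 100 = 327 * 19.6350 / 10000 * 100 = 64.2065
CC = min(100, 64.2065) = 64.2065 ≈ 64.2%

64.2%


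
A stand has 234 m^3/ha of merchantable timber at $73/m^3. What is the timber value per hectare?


Value = 234 * 73 = $17082/ha

$17082/ha


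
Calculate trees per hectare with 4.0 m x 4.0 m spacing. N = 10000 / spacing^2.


N = 10000 / 4.0^2 = 10000 / 16 = 625.000 ≈ 625 trees/ha

625 trees/ha


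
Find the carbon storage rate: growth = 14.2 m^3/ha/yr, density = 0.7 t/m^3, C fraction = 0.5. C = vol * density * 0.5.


C = 14.2 * 0.7 * 0.5 = 4.97 t C/ha/yr

4.97 t C/ha/yr


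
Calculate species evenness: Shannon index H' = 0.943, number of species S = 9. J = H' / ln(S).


ln(9) = 2.19722
J = H' / ln(S) = 0.943 / 2.19722 = 0.429179 ≈ 0.4292

0.4292


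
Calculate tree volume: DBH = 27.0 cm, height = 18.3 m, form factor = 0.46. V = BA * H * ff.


(D/200)^2 = (27.0/200)^2 = 0.135^2 = 0.018225
BA = 3.141593 * 0.018225 = 0.0572555 m^2
V = 0.0572555 * 18.3 * 0.46 = 0.481977 ≈ 0.482 m^3

0.482 m^3


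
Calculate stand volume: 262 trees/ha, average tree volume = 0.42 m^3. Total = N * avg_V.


V_stand = 262 * 0.42 = 110.04 ≈ 110.0 m^3/ha

110.0 m^3/ha


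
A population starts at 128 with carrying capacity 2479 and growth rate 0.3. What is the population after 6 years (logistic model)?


(K - N0)/N0 = (2479 - 128)/128 = 2351/128 = 18.3672
r*t = 0.3 * 6 = 1.8; exp(-1.8) = 0.165299
18.3672 * 0.165299 = 3.03608
1 + 3.03608 = 4.03608
N = 2479 / 4.03608 = 614.210 ≈ 614

614


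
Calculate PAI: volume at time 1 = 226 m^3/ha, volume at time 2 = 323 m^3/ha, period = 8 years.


PAI = (V2 - V1) / period = (323 - 226) / 8 = 97 / 8 = 12.1250 ≈ 12.13 m^3/ha/yr

12.13 m^3/ha/yr


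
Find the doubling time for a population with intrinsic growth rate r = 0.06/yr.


td = ln(2) / 0.06 = 0.693147 / 0.06 = 11.5525 ≈ 11.6 years

11.6 years


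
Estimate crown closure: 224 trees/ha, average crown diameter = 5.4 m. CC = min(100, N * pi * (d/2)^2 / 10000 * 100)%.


(d/2)^2 = (5.4/2)^2 = 2.7^2 = 7.29
Crown area = 3.141593 * 7.29 = 22.9022 m^2
N * area / 10000 * 100 = 224 * 22.9022 / 10000 * 100 = 51.3009
CC = min(100, 51.3009) = 51.3009 ≈ 51.3%

51.3%


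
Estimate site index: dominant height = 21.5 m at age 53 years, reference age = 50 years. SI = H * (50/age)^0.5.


50/53 = 0.943396
(0.943396)^0.5 = 0.971286
SI = 21.5 * 0.971286 = 20.8826 ≈ 20.9 m

20.9 m


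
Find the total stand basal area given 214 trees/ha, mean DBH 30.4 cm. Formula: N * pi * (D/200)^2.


(D/200)^2 = (30.4/200)^2 = 0.152^2 = 0.023104
Individual BA = 3.141593 * 0.023104 = 0.0725834 m^2
Stand BA = 214 * 0.0725834 = 15.5328 ≈ 15.53 m^2/ha

15.53 m^2/ha


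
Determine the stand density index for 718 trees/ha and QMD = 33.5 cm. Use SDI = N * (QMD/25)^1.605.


QMD/25 = 33.5/25 = 1.34
(1.34)^1.605 = exp(1.605 * ln(1.34)) = exp(1.605 * 0.292670) = exp(0.469735) = 1.59957
SDI = 718 * 1.59957 = 1148.49 ≈ 1148

1148


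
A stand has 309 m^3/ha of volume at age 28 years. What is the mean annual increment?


MAI = 309 / 28 = 11.0357 ≈ 11.04 m^3/ha/yr

11.04 m^3/ha/yr


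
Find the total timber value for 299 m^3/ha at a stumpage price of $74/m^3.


Value = 299 * 74 = $22126/ha

$22126/ha


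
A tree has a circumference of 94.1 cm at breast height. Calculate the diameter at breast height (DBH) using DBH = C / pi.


DBH = C / pi = 94.1 / 3.141593 = 29.9530 ≈ 29.95 cm

29.95 cm


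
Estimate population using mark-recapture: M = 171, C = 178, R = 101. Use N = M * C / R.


N = M * C / R = 171 * 178 / 101 = 30438 / 101 = 301.37 ≈ 301

301 individuals


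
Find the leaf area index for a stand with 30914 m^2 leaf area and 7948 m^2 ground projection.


LAI = 30914 / 7948 = 3.8895 ≈ 3.89

3.89


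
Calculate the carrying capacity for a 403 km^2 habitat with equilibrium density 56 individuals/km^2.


K = 56 * 403 = 22568 individuals

22568 individuals


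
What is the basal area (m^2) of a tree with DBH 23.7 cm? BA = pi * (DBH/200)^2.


D/200 = 23.7/200 = 0.1185 m
(D/200)^2 = 0.1185^2 = 0.01404225
BA = 3.141593 * 0.01404225 = 0.0441150 ≈ 0.0441 m^2

0.0441 m^2


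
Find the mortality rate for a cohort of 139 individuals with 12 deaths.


Mortality rate = 12 / 139 = 0.086331 ≈ 0.0863

0.0863


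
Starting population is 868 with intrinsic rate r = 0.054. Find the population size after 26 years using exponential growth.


r*t = 0.054 * 26 = 1.404
exp(1.404) = 4.07145
N = 868 * 4.07145 = 3534.02 ≈ 3534

3534


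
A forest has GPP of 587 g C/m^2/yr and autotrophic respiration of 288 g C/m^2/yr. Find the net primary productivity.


NPP = GPP - Ra = 587 - 288 = 299 g C/m^2/yr

299 g C/m^2/yr


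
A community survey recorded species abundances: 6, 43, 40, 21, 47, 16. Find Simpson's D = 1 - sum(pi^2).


Total N = 6 + 43 + 40 + 21 + 47 + 16 = 173
Per-species terms:
  p = 6/173 = 0.034682; p^2 = 0.034682^2 = 0.001203
  p = 43/173 = 0.248555; p^2 = 0.248555^2 = 0.061780
  p = 40/173 = 0.231214; p^2 = 0.231214^2 = 0.053460
  p = 21/173 = 0.121387; p^2 = 0.121387^2 = 0.014735
  p = 47/173 = 0.271676; p^2 = 0.271676^2 = 0.073808
  p = 16/173 = 0.092486; p^2 = 0.092486^2 = 0.008554
sum(p^2) = 0.001203 + 0.061780 + 0.053460 + 0.014735 + 0.073808 + 0.008554 = 0.213540
D = 1 - 0.213540 = 0.786460 ≈ 0.7865

0.7865


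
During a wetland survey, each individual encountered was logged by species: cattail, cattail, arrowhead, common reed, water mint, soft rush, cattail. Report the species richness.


Total individuals logged = 7
Distinct species (count of individuals): cattail (3), arrowhead (1), common reed (1), water mint (1), soft rush (1)
Species richness = number of distinct species = 5

5


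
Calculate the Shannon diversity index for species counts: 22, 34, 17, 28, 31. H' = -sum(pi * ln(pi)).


Total N = 22 + 34 + 17 + 28 + 31 = 132
Per-species terms:
  p = 22/132 = 0.166667; ln(p) = -1.791757; p*ln(p) = 0.166667 * (-1.791757) = -0.298627
  p = 34/132 = 0.257576; ln(p) = -1.356440; p*ln(p) = 0.257576 * (-1.356440) = -0.349386
  p = 17/132 = 0.128788; ln(p) = -2.049588; p*ln(p) = 0.128788 * (-2.049588) = -0.263962
  p = 28/132 = 0.212121; ln(p) = -1.550598; p*ln(p) = 0.212121 * (-1.550598) = -0.328914
  p = 31/132 = 0.234848; ln(p) = -1.448817; p*ln(p) = 0.234848 * (-1.448817) = -0.340252
sum(p*ln(p)) = (-0.298627) + (-0.349386) + (-0.263962) + (-0.328914) + (-0.340252) = -1.581141
H' = -(-1.581141) = 1.581141 ≈ 1.5811

1.5811


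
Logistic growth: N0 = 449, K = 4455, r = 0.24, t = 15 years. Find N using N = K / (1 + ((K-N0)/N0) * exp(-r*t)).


(K - N0)/N0 = (4455 - 449)/449 = 4006/449 = 8.92205
r*t = 0.24 * 15 = 3.6; exp(-3.6) = 0.0273237
8.92205 * 0.0273237 = 0.243783
1 + 0.243783 = 1.24378
N = 4455 / 1.24378 = 3581.82 ≈ 3582

3582


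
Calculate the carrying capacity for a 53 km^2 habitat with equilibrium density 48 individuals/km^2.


K = 48 * 53 = 2544 individuals

2544 individuals


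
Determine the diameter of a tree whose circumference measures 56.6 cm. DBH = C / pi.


DBH = C / pi = 56.6 / 3.141593 = 18.0163 ≈ 18.02 cm

18.02 cm


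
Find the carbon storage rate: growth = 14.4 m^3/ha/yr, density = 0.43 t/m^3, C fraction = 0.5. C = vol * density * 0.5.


C = 14.4 * 0.43 * 0.5 = 3.096 ≈ 3.10 t C/ha/yr

3.10 t C/ha/yr


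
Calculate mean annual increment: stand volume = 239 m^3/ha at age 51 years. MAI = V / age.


MAI = 239 / 51 = 4.6863 ≈ 4.69 m^3/ha/yr

4.69 m^3/ha/yr


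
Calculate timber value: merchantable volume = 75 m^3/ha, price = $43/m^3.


Value = 75 * 43 = $3225/ha

$3225/ha


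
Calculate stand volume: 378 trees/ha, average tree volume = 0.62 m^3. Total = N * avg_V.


V_stand = 378 * 0.62 = 234.36 ≈ 234.4 m^3/ha

234.4 m^3/ha


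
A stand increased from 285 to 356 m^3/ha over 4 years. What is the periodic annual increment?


PAI = (V2 - V1) / period = (356 - 285) / 4 = 71 / 4 = 17.75 m^3/ha/yr

17.75 m^3/ha/yr


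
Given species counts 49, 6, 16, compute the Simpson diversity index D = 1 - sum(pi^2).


Total N = 49 + 6 + 16 = 71
Per-species terms:
  p = 49/71 = 0.690141; p^2 = 0.690141^2 = 0.476295
  p = 6/71 = 0.084507; p^2 = 0.084507^2 = 0.007141
  p = 16/71 = 0.225352; p^2 = 0.225352^2 = 0.050784
sum(p^2) = 0.476295 + 0.007141 + 0.050784 = 0.534220
D = 1 - 0.534220 = 0.465780 ≈ 0.4658

0.4658


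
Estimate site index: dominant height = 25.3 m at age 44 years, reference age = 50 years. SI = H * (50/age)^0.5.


50/44 = 1.13636
(1.13636)^0.5 = 1.06600
SI = 25.3 * 1.06600 = 26.9698 ≈ 27.0 m

27.0 m


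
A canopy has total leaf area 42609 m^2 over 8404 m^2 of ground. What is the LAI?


LAI = 42609 / 8404 = 5.0701 ≈ 5.07

5.07


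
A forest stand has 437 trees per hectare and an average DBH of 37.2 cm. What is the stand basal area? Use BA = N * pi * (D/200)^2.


(D/200)^2 = (37.2/200)^2 = 0.186^2 = 0.034596
Individual BA = 3.141593 * 0.034596 = 0.108687 m^2
Stand BA = 437 * 0.108687 = 47.4962 ≈ 47.50 m^2/ha

47.50 m^2/ha


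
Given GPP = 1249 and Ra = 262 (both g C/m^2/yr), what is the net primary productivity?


NPP = GPP - Ra = 1249 - 262 = 987 g C/m^2/yr

987 g C/m^2/yr


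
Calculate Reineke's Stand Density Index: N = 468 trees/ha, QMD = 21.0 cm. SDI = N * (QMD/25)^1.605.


QMD/25 = 21.0/25 = 0.84
(0.84)^1.605 = exp(1.605 * ln(0.84)) = exp(1.605 * (-0.174353)) = exp(-0.279837) = 0.755907
SDI = 468 * 0.755907 = 353.764 ≈ 354

354


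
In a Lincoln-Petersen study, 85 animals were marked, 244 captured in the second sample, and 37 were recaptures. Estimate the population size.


N = M * C / R = 85 * 244 / 37 = 20740 / 37 = 560.54 ≈ 561

561 individuals


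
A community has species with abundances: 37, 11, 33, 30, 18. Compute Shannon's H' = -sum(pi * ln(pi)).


Total N = 37 + 11 + 33 + 30 + 18 = 129
Per-species terms:
  p = 37/129 = 0.286822; ln(p) = -1.248893; p*ln(p) = 0.286822 * (-1.248893) = -0.358210
  p = 11/129 = 0.085271; ln(p) = -2.461921; p*ln(p) = 0.085271 * (-2.461921) = -0.209930
  p = 33/129 = 0.255814; ln(p) = -1.363305; p*ln(p) = 0.255814 * (-1.363305) = -0.348753
  p = 30/129 = 0.232558; ln(p) = -1.458616; p*ln(p) = 0.232558 * (-1.458616) = -0.339213
  p = 18/129 = 0.139535; ln(p) = -1.969440; p*ln(p) = 0.139535 * (-1.969440) = -0.274806
sum(p*ln(p)) = (-0.358210) + (-0.209930) + (-0.348753) + (-0.339213) + (-0.274806) = -1.530912
H' = -(-1.530912) = 1.530912 ≈ 1.5309

1.5309


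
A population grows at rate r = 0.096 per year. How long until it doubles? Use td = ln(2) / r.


td = ln(2) / 0.096 = 0.693147 / 0.096 = 7.22028 ≈ 7.2 years

7.2 years


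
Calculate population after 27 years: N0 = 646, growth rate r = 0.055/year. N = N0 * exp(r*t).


r*t = 0.055 * 27 = 1.485
exp(1.485) = 4.41497
N = 646 * 4.41497 = 2852.07 ≈ 2852

2852


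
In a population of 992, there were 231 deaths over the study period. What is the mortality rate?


Mortality rate = 231 / 992 = 0.232863 ≈ 0.2329

0.2329


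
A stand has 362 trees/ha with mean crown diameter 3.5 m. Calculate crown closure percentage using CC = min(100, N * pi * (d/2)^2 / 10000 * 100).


(d/2)^2 = (3.5/2)^2 = 1.75^2 = 3.0625
Crown area = 3.141593 * 3.0625 = 9.62113 m^2
N * area / 10000 * 100 = 362 * 9.62113 / 10000 * 100 = 34.8285
CC = min(100, 34.8285) = 34.8285 ≈ 34.8%

34.8%


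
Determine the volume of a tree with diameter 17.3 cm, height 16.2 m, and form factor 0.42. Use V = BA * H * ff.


(D/200)^2 = (17.3/200)^2 = 0.0865^2 = 0.00748225
BA = 3.141593 * 0.00748225 = 0.0235062 m^2
V = 0.0235062 * 16.2 * 0.42 = 0.159936 ≈ 0.160 m^3

0.160 m^3


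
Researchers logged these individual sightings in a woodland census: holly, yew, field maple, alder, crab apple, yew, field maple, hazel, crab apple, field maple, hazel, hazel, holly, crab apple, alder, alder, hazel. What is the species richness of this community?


Total individuals logged = 17
Distinct species (count of individuals): holly (2), yew (2), field maple (3), alder (3), crab apple (3), hazel (4)
Species richness = number of distinct species = 6

6


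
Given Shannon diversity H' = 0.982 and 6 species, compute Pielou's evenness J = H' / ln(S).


ln(6) = 1.79176
J = H' / ln(S) = 0.982 / 1.79176 = 0.548064 ≈ 0.5481

0.5481


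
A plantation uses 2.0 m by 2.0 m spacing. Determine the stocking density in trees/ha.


N = 10000 / 2.0^2 = 10000 / 4 = 2500.00 ≈ 2500 trees/ha

2500 trees/ha


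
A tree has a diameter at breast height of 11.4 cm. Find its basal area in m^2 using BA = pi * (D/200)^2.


D/200 = 11.4/200 = 0.057 m
(D/200)^2 = 0.057^2 = 0.003249
BA = 3.141593 * 0.003249 = 0.0102070 ≈ 0.0102 m^2

0.0102 m^2


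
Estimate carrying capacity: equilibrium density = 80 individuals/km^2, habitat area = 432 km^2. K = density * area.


K = 80 * 432 = 34560 individuals

34560 individuals


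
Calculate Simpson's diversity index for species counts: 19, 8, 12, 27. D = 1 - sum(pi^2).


Total N = 19 + 8 + 12 + 27 = 66
Per-species terms:
  p = 19/66 = 0.287879; p^2 = 0.287879^2 = 0.082874
  p = 8/66 = 0.121212; p^2 = 0.121212^2 = 0.014692
  p = 12/66 = 0.181818; p^2 = 0.181818^2 = 0.033058
  p = 27/66 = 0.409091; p^2 = 0.409091^2 = 0.167355
sum(p^2) = 0.082874 + 0.014692 + 0.033058 + 0.167355 = 0.297979
D = 1 - 0.297979 = 0.702021 ≈ 0.7020

0.7020


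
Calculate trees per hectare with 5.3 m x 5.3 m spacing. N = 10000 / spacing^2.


N = 10000 / 5.3^2 = 10000 / 28.09 = 355.999 ≈ 356 trees/ha

356 trees/ha


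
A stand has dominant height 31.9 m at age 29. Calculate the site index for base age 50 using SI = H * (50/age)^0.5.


50/29 = 1.72414
(1.72414)^0.5 = 1.31307
SI = 31.9 * 1.31307 = 41.8869 ≈ 41.9 m

41.9 m


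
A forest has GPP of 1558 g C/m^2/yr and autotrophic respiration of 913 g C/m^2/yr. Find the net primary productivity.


NPP = GPP - Ra = 1558 - 913 = 645 g C/m^2/yr

645 g C/m^2/yr


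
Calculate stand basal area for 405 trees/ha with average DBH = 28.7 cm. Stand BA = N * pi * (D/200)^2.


(D/200)^2 = (28.7/200)^2 = 0.1435^2 = 0.02059225
Individual BA = 3.141593 * 0.02059225 = 0.0646925 m^2
Stand BA = 405 * 0.0646925 = 26.2005 ≈ 26.20 m^2/ha

26.20 m^2/ha


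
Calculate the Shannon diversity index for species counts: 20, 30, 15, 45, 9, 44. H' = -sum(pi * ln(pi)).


Total N = 20 + 30 + 15 + 45 + 9 + 44 = 163
Per-species terms:
  p = 20/163 = 0.122699; ln(p) = -2.098021; p*ln(p) = 0.122699 * (-2.098021) = -0.257425
  p = 30/163 = 0.184049; ln(p) = -1.692553; p*ln(p) = 0.184049 * (-1.692553) = -0.311513
  p = 15/163 = 0.092025; ln(p) = -2.385695; p*ln(p) = 0.092025 * (-2.385695) = -0.219544
  p = 45/163 = 0.276074; ln(p) = -1.287086; p*ln(p) = 0.276074 * (-1.287086) = -0.355331
  p = 9/163 = 0.055215; ln(p) = -2.896521; p*ln(p) = 0.055215 * (-2.896521) = -0.159931
  p = 44/163 = 0.269939; ln(p) = -1.309559; p*ln(p) = 0.269939 * (-1.309559) = -0.353501
sum(p*ln(p)) = (-0.257425) + (-0.311513) + (-0.219544) + (-0.355331) + (-0.159931) + (-0.353501) = -1.657245
H' = -(-1.657245) = 1.657245 ≈ 1.6572

1.6572


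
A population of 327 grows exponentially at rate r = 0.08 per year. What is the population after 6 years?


r*t = 0.08 * 6 = 0.48
exp(0.48) = 1.61607
N = 327 * 1.61607 = 528.455 ≈ 528

528


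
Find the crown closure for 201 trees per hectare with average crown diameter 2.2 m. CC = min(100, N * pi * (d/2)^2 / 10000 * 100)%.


(d/2)^2 = (2.2/2)^2 = 1.1^2 = 1.21
Crown area = 3.141593 * 1.21 = 3.80133 m^2
N * area / 10000 * 100 = 201 * 3.80133 / 10000 * 100 = 7.64067
CC = min(100, 7.64067) = 7.64067 ≈ 7.6%

7.6%


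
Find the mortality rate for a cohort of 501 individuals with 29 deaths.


Mortality rate = 29 / 501 = 0.057884 ≈ 0.0579

0.0579


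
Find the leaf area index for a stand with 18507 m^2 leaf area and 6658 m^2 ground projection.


LAI = 18507 / 6658 = 2.7797 ≈ 2.78

2.78


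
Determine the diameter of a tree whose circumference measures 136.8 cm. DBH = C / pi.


DBH = C / pi = 136.8 / 3.141593 = 43.5448 ≈ 43.54 cm

43.54 cm


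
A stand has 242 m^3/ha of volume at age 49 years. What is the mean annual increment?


MAI = 242 / 49 = 4.9388 ≈ 4.94 m^3/ha/yr

4.94 m^3/ha/yr


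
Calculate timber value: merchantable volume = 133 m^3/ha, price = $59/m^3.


Value = 133 * 59 = $7847/ha

$7847/ha


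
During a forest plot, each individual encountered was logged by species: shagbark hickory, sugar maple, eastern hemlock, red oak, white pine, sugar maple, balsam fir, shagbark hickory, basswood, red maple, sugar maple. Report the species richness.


Total individuals logged = 11
Distinct species (count of individuals): shagbark hickory (2), sugar maple (3), eastern hemlock (1), red oak (1), white pine (1), balsam fir (1), basswood (1), red maple (1)
Species richness = number of distinct species = 8

8


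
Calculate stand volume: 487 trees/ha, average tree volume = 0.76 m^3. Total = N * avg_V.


V_stand = 487 * 0.76 = 370.12 ≈ 370.1 m^3/ha

370.1 m^3/ha


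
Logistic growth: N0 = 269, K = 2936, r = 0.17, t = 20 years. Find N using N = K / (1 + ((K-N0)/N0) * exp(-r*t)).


(K - N0)/N0 = (2936 - 269)/269 = 2667/269 = 9.91450
r*t = 0.17 * 20 = 3.4; exp(-3.4) = 0.0333733
9.91450 * 0.0333733 = 0.330880
1 + 0.330880 = 1.33088
N = 2936 / 1.33088 = 2206.06 ≈ 2206

2206


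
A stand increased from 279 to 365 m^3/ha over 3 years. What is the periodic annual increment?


PAI = (V2 - V1) / period = (365 - 279) / 3 = 86 / 3 = 28.6667 ≈ 28.67 m^3/ha/yr

28.67 m^3/ha/yr


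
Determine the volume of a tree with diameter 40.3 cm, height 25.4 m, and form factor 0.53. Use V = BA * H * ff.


(D/200)^2 = (40.3/200)^2 = 0.2015^2 = 0.04060225
BA = 3.141593 * 0.04060225 = 0.127556 m^2
V = 0.127556 * 25.4 * 0.53 = 1.71716 ≈ 1.717 m^3

1.717 m^3


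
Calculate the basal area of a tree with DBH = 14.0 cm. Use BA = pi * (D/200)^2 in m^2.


D/200 = 14.0/200 = 0.07 m
(D/200)^2 = 0.07^2 = 0.0049
BA = 3.141593 * 0.0049 = 0.0153938 ≈ 0.0154 m^2

0.0154 m^2


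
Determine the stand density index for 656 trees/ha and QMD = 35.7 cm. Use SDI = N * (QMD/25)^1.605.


QMD/25 = 35.7/25 = 1.428
(1.428)^1.605 = exp(1.605 * ln(1.428)) = exp(1.605 * 0.356275) = exp(0.571821) = 1.77149
SDI = 656 * 1.77149 = 1162.10 ≈ 1162

1162


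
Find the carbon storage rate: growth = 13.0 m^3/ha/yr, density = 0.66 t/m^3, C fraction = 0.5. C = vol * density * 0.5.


C = 13.0 * 0.66 * 0.5 = 4.29 t C/ha/yr

4.29 t C/ha/yr


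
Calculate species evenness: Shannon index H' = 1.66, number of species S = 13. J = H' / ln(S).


ln(13) = 2.56495
J = H' / ln(S) = 1.66 / 2.56495 = 0.647186 ≈ 0.6472

0.6472


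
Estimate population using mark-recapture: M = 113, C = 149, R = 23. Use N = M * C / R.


N = M * C / R = 113 * 149 / 23 = 16837 / 23 = 732.04 ≈ 732

732 individuals


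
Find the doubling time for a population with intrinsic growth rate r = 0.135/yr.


td = ln(2) / 0.135 = 0.693147 / 0.135 = 5.13442 ≈ 5.1 years

5.1 years


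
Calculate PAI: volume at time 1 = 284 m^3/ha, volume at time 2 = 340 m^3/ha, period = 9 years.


PAI = (V2 - V1) / period = (340 - 284) / 9 = 56 / 9 = 6.2222 ≈ 6.22 m^3/ha/yr

6.22 m^3/ha/yr


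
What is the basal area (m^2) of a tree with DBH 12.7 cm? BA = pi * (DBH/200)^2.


D/200 = 12.7/200 = 0.0635 m
(D/200)^2 = 0.0635^2 = 0.00403225
BA = 3.141593 * 0.00403225 = 0.0126677 ≈ 0.0127 m^2

0.0127 m^2


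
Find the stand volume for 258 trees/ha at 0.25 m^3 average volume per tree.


V_stand = 258 * 0.25 = 64.5 m^3/ha

64.5 m^3/ha


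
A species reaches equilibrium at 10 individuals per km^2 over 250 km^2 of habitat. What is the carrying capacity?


K = 10 * 250 = 2500 individuals

2500 individuals


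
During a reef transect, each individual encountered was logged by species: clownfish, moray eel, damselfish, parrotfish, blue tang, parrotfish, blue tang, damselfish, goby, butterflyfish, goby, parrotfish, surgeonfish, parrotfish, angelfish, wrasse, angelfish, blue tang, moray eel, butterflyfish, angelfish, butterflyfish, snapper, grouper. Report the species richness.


Total individuals logged = 24
Distinct species (count of individuals): clownfish (1), moray eel (2), damselfish (2), parrotfish (4), blue tang (3), goby (2), butterflyfish (3), surgeonfish (1), angelfish (3), wrasse (1), snapper (1), grouper (1)
Species richness = number of distinct species = 12

12


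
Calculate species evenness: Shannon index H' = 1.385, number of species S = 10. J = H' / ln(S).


ln(10) = 2.30259
J = H' / ln(S) = 1.385 / 2.30259 = 0.601497 ≈ 0.6015

0.6015


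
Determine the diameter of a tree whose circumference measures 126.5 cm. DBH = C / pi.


DBH = C / pi = 126.5 / 3.141593 = 40.2662 ≈ 40.27 cm

40.27 cm


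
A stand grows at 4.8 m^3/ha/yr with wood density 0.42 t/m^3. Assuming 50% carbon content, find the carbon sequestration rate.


C = 4.8 * 0.42 * 0.5 = 1.008 ≈ 1.01 t C/ha/yr

1.01 t C/ha/yr


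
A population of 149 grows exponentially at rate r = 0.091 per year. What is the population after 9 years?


r*t = 0.091 * 9 = 0.819
exp(0.819) = 2.26823
N = 149 * 2.26823 = 337.966 ≈ 338

338


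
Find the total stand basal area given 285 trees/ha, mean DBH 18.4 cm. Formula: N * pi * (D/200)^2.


(D/200)^2 = (18.4/200)^2 = 0.092^2 = 0.008464
Individual BA = 3.141593 * 0.008464 = 0.0265904 m^2
Stand BA = 285 * 0.0265904 = 7.57826 ≈ 7.58 m^2/ha

7.58 m^2/ha


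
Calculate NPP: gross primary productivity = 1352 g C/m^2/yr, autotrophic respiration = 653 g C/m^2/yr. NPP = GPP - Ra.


NPP = GPP - Ra = 1352 - 653 = 699 g C/m^2/yr

699 g C/m^2/yr


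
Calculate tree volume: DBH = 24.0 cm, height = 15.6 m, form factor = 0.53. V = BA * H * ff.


(D/200)^2 = (24.0/200)^2 = 0.12^2 = 0.0144
BA = 3.141593 * 0.0144 = 0.0452389 m^2
V = 0.0452389 * 15.6 * 0.53 = 0.374035 ≈ 0.374 m^3

0.374 m^3


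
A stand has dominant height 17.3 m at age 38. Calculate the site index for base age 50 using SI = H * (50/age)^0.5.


50/38 = 1.31579
(1.31579)^0.5 = 1.14708
SI = 17.3 * 1.14708 = 19.8445 ≈ 19.8 m

19.8 m


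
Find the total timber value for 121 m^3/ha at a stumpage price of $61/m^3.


Value = 121 * 61 = $7381/ha

$7381/ha


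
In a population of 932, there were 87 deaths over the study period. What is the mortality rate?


Mortality rate = 87 / 932 = 0.093348 ≈ 0.0933

0.0933


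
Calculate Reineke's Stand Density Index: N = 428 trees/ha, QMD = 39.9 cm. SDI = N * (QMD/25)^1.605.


QMD/25 = 39.9/25 = 1.596
(1.596)^1.605 = exp(1.605 * ln(1.596)) = exp(1.605 * 0.467500) = exp(0.750338) = 2.11772
SDI = 428 * 2.11772 = 906.384 ≈ 906

906


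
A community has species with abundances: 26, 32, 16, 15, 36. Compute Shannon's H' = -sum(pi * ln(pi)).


Total N = 26 + 32 + 16 + 15 + 36 = 125
Per-species terms:
  p = 26/125 = 0.208000; ln(p) = -1.570217; p*ln(p) = 0.208000 * (-1.570217) = -0.326605
  p = 32/125 = 0.256000; ln(p) = -1.362578; p*ln(p) = 0.256000 * (-1.362578) = -0.348820
  p = 16/125 = 0.128000; ln(p) = -2.055725; p*ln(p) = 0.128000 * (-2.055725) = -0.263133
  p = 15/125 = 0.120000; ln(p) = -2.120264; p*ln(p) = 0.120000 * (-2.120264) = -0.254432
  p = 36/125 = 0.288000; ln(p) = -1.244795; p*ln(p) = 0.288000 * (-1.244795) = -0.358501
sum(p*ln(p)) = (-0.326605) + (-0.348820) + (-0.263133) + (-0.254432) + (-0.358501) = -1.551491
H' = -(-1.551491) = 1.551491 ≈ 1.5515

1.5515


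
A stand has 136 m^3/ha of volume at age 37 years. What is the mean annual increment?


MAI = 136 / 37 = 3.6757 ≈ 3.68 m^3/ha/yr

3.68 m^3/ha/yr


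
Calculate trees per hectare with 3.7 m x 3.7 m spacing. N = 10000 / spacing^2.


N = 10000 / 3.7^2 = 10000 / 13.69 = 730.460 ≈ 730 trees/ha

730 trees/ha


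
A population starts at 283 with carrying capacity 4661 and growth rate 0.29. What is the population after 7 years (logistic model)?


(K - N0)/N0 = (4661 - 283)/283 = 4378/283 = 15.4700
r*t = 0.29 * 7 = 2.03; exp(-2.03) = 0.131336
15.4700 * 0.131336 = 2.03177
1 + 2.03177 = 3.03177
N = 4661 / 3.03177 = 1537.39 ≈ 1537

1537


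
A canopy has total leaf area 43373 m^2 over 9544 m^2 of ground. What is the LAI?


LAI = 43373 / 9544 = 4.5445 ≈ 4.54

4.54


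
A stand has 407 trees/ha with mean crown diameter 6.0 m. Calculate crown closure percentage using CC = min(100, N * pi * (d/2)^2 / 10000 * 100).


(d/2)^2 = (6.0/2)^2 = 3^2 = 9
Crown area = 3.141593 * 9 = 28.2743 m^2
N * area / 10000 * 100 = 407 * 28.2743 / 10000 * 100 = 115.076
CC = min(100, 115.076) = 100%

100%


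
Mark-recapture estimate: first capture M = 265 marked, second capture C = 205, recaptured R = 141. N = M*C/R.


N = M * C / R = 265 * 205 / 141 = 54325 / 141 = 385.28 ≈ 385

385 individuals


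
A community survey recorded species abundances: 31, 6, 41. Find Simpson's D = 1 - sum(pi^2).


Total N = 31 + 6 + 41 = 78
Per-species terms:
  p = 31/78 = 0.397436; p^2 = 0.397436^2 = 0.157955
  p = 6/78 = 0.076923; p^2 = 0.076923^2 = 0.005917
  p = 41/78 = 0.525641; p^2 = 0.525641^2 = 0.276298
sum(p^2) = 0.157955 + 0.005917 + 0.276298 = 0.440170
D = 1 - 0.440170 = 0.559830 ≈ 0.5598

0.5598


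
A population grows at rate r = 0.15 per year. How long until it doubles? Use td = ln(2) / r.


td = ln(2) / 0.15 = 0.693147 / 0.15 = 4.62098 ≈ 4.6 years

4.6 years


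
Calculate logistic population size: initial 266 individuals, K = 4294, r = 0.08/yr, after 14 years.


(K - N0)/N0 = (4294 - 266)/266 = 4028/266 = 15.1429
r*t = 0.08 * 14 = 1.12; exp(-1.12) = 0.326280
15.1429 * 0.326280 = 4.94083
1 + 4.94083 = 5.94083
N = 4294 / 5.94083 = 722.795 ≈ 723

723


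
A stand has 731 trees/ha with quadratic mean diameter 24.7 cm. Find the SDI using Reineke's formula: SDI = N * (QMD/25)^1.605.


QMD/25 = 24.7/25 = 0.988
(0.988)^1.605 = exp(1.605 * ln(0.988)) = exp(1.605 * (-0.0120726)) = exp(-0.0193765) = 0.980810
SDI = 731 * 0.980810 = 716.972 ≈ 717

717


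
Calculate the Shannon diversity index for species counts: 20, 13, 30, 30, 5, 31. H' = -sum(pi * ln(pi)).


Total N = 20 + 13 + 30 + 30 + 5 + 31 = 129
Per-species terms:
  p = 20/129 = 0.155039; ln(p) = -1.864079; p*ln(p) = 0.155039 * (-1.864079) = -0.289005
  p = 13/129 = 0.100775; ln(p) = -2.294865; p*ln(p) = 0.100775 * (-2.294865) = -0.231265
  p = 30/129 = 0.232558; ln(p) = -1.458616; p*ln(p) = 0.232558 * (-1.458616) = -0.339213
  p = 30/129 = 0.232558; ln(p) = -1.458616; p*ln(p) = 0.232558 * (-1.458616) = -0.339213
  p = 5/129 = 0.038760; ln(p) = -3.250366; p*ln(p) = 0.038760 * (-3.250366) = -0.125984
  p = 31/129 = 0.240310; ln(p) = -1.425826; p*ln(p) = 0.240310 * (-1.425826) = -0.342640
sum(p*ln(p)) = (-0.289005) + (-0.231265) + (-0.339213) + (-0.339213) + (-0.125984) + (-0.342640) = -1.667320
H' = -(-1.667320) = 1.667320 ≈ 1.6673

1.6673


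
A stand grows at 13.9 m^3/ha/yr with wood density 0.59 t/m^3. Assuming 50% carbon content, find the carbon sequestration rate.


C = 13.9 * 0.59 * 0.5 = 4.1005 ≈ 4.10 t C/ha/yr

4.10 t C/ha/yr


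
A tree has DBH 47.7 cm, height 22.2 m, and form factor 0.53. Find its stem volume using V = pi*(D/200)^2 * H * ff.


(D/200)^2 = (47.7/200)^2 = 0.2385^2 = 0.05688225
BA = 3.141593 * 0.05688225 = 0.178701 m^2
V = 0.178701 * 22.2 * 0.53 = 2.10260 ≈ 2.103 m^3

2.103 m^3


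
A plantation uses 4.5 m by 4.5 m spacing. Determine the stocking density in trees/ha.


N = 10000 / 4.5^2 = 10000 / 20.25 = 493.827 ≈ 494 trees/ha

494 trees/ha


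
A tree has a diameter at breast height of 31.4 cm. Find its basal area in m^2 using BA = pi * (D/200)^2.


D/200 = 31.4/200 = 0.157 m
(D/200)^2 = 0.157^2 = 0.024649
BA = 3.141593 * 0.024649 = 0.0774371 ≈ 0.0774 m^2

0.0774 m^2


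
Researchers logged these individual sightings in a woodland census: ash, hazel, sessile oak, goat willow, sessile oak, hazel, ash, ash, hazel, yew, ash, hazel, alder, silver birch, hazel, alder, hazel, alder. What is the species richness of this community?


Total individuals logged = 18
Distinct species (count of individuals): ash (4), hazel (6), sessile oak (2), goat willow (1), yew (1), alder (3), silver birch (1)
Species richness = number of distinct species = 7

7


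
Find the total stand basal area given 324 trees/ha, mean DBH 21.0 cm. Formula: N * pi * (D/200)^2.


(D/200)^2 = (21.0/200)^2 = 0.105^2 = 0.011025
Individual BA = 3.141593 * 0.011025 = 0.0346361 m^2
Stand BA = 324 * 0.0346361 = 11.2221 ≈ 11.22 m^2/ha

11.22 m^2/ha


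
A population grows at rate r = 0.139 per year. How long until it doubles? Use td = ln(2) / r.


td = ln(2) / 0.139 = 0.693147 / 0.139 = 4.98667 ≈ 5.0 years

5.0 years


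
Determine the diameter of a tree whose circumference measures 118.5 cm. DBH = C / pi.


DBH = C / pi = 118.5 / 3.141593 = 37.7197 ≈ 37.72 cm

37.72 cm


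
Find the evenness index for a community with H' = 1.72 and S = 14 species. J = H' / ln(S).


ln(14) = 2.63906
J = H' / ln(S) = 1.72 / 2.63906 = 0.651747 ≈ 0.6517

0.6517


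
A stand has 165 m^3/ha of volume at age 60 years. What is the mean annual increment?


MAI = 165 / 60 = 2.75 m^3/ha/yr

2.75 m^3/ha/yr


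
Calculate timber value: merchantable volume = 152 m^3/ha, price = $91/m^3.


Value = 152 * 91 = $13832/ha

$13832/ha


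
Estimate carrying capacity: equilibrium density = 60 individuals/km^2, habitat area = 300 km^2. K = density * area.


K = 60 * 300 = 18000 individuals

18000 individuals


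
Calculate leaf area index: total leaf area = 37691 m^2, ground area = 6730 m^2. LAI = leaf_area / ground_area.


LAI = 37691 / 6730 = 5.6004 ≈ 5.60

5.60
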